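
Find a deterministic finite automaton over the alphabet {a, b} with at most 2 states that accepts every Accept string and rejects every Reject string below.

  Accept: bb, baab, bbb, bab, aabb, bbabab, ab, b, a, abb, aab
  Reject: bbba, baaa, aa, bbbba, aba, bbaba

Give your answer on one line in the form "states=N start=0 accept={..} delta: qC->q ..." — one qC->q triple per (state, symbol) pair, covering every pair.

states=2 start=0 accept={1} delta: 0a->1 0b->1 1a->0 1b->1

State merging on the prefix tree: take the shortest (then alphabetical) example prefix whose next move is undefined and point that move at state 0, else 1, else 2, ...; a target is out if some Accept/Reject pair would then sit in one state with the same input left (inseparable). If every existing state is out, open a new one.
a: 0a undefined. 0a->0: no, a/aa meet in 0. Open state 1: 0a->1.
b: 0b undefined. 0b->0: no, a/bbba meet in 1. 0b->1: ok.
aa: 1a undefined. 1a->0: ok.
ab: 1b undefined. 1b->0: no, bb/bbba meet in 0. 1b->1: ok.
All examples now run through 2 states with every (state, symbol) defined. Accept strings end in {1}, Reject strings end in {0}; accept={1}.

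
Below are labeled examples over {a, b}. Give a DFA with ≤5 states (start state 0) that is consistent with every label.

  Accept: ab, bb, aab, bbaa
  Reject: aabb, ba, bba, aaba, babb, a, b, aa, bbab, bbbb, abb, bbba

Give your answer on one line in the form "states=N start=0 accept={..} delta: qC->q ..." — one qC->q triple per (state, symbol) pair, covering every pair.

Grow the machine one transition at a time. Run the examples from 0; the earliest place one falls off (shortest prefix, ties alphabetical) gets sent to the lowest-numbered state that keeps every Accept/Reject pair distinguishable — a pair clashes when both reach the same state with identical unread suffix — and to a fresh state only if none does.
a: 0a undefined. 0a->0: no, ab/b meet in 0 with "b" left. Open state 1: 0a->1.
b: 0b undefined. 0b->0: no, ab/bbab meet in 1 with "b" left. 0b->1: ok.
aa: 1a undefined. 1a->0: no, ab/aabb meet in 1 with "b" left. 1a->1: ok.
ab: 1b undefined. 1b->0: no, ab/bbab meet in 0. 1b->1: no, ab/aabb meet in 1. Open state 2: 1b->2.
abb: 2b undefined. 2b->0: ok.
bba: 2a undefined. 2a->0: no, bbaa/ba meet in 1. 2a->1: no, ab/bbab meet in 2. 2a->2: no, ab/bba meet in 2. Open state 3: 2a->3.
bbaa: 3a undefined. 3a->0: no, bbaa/aabb meet in 0. 3a->1: no, bbaa/ba meet in 1. 3a->2: ok.
bbab: 3b undefined. 3b->0: ok.
All examples now run through 4 states with every (state, symbol) defined. Accept strings end in {2}, Reject strings end in {0,1,3}; accept={2}.

states=4 start=0 accept={2} delta: 0a->1 0b->1 1a->1 1b->2 2a->3 2b->0 3a->2 3b->0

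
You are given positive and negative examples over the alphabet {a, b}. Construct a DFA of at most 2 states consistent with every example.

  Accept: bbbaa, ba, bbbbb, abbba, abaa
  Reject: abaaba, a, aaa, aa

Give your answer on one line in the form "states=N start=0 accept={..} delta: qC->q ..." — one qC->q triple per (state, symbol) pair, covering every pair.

Fold the examples into a partial DFA from state 0: repeatedly fix the first undefined (state, symbol) met by the shortest-then-alphabetical prefix, trying targets in increasing order and rejecting any under which an Accept and a Reject string meet in one state with the same remainder; add a state when all current targets are rejected. Accepting states are where Accept strings end.
a: 0a undefined. 0a->0: ok.
b: 0b undefined. 0b->0: no, bbbaa/abaaba meet in 0. Open state 1: 0b->1.
ba: 1a undefined. 1a->0: no, ba/abaaba meet in 0. 1a->1: ok.
bb: 1b undefined. 1b->0: ok.
All examples now run through 2 states with every (state, symbol) defined. Accept strings end in {1}, Reject strings end in {0}; accept={1}.

states=2 start=0 accept={1} delta: 0a->0 0b->1 1a->1 1b->0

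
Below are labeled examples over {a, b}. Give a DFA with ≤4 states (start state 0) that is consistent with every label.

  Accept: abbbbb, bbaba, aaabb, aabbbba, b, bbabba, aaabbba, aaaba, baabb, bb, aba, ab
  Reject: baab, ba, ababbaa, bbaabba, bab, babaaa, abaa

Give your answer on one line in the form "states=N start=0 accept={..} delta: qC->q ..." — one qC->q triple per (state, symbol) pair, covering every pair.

states=4 start=0 accept={1,3} delta: 0a->1 0b->1 1a->2 1b->3 2a->2 2b->0 3a->1 3b->3

State merging on the prefix tree: take the shortest (then alphabetical) example prefix whose next move is undefined and point that move at state 0, else 1, else 2, ...; a target is out if some Accept/Reject pair would then sit in one state with the same input left (inseparable). If every existing state is out, open a new one.
a: 0a undefined. 0a->0: no, aaaba/ba meet in 0 with "ba" left. Open state 1: 0a->1.
b: 0b undefined. 0b->0: no, ab/bab meet in 1 with "b" left. 0b->1: ok.
aa: 1a undefined. 1a->0: no, b/bab meet in 1. 1a->1: no, b/ba meet in 1. Open state 2: 1a->2.
ab: 1b undefined. 1b->0: no, bbabba/ba meet in 2. 1b->1: no, aba/ba meet in 2. 1b->2: no, bb/ba meet in 2. Open state 3: 1b->3.
aaa: 2a undefined. 2a->0: no, b/baab meet in 1. 2a->1: no, bb/baab meet in 3. 2a->2: ok.
aab: 2b undefined. 2b->0: ok.
aba: 3a undefined. 3a->0: no, bbaba/ba meet in 2. 3a->1: ok.
abb: 3b undefined. 3b->0: no, abbbbb/baab meet in 0. 3b->1: no, aabbbba/ba meet in 2. 3b->2: no, aabbbba/ba meet in 2. 3b->3: ok.
All examples now run through 4 states with every (state, symbol) defined. Accept strings end in {1,3}, Reject strings end in {0,2}; accept={1,3}.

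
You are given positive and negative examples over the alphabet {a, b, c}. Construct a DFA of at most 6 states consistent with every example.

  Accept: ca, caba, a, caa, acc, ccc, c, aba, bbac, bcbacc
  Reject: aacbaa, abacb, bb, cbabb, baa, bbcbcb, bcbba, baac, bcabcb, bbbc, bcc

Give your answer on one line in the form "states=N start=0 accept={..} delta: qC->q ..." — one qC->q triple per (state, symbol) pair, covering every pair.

states=5 start=0 accept={0,2} delta: 0a->0 0b->1 0c->0 1a->2 1b->1 1c->3 2a->1 2b->0 2c->0 3a->0 3b->4 3c->1 4a->0 4b->2 4c->0

Grow the machine one transition at a time. Run the examples from 0; the earliest place one falls off (shortest prefix, ties alphabetical) gets sent to the lowest-numbered state that keeps every Accept/Reject pair distinguishable — a pair clashes when both reach the same state with identical unread suffix — and to a fresh state only if none does.
a: 0a undefined. 0a->0: ok.
b: 0b undefined. 0b->0: no, a/bb meet in 0. Open state 1: 0b->1.
c: 0c undefined. 0c->0: ok.
ba: 1a undefined. 1a->0: no, ca/aacbaa meet in 0. 1a->1: no, caba/aacbaa meet in 1. Open state 2: 1a->2.
bb: 1b undefined. 1b->0: no, ca/bb meet in 0. 1b->1: ok.
bc: 1c undefined. 1c->0: no, ca/bbbc meet in 0. 1c->1: no, caba/bcbba meet in 2. 1c->2: no, caba/bbbc meet in 2. Open state 3: 1c->3.
baa: 2a undefined. 2a->0: no, ca/aacbaa meet in 0. 2a->1: ok.
bca: 3a undefined. 3a->0: ok.
bcb: 3b undefined. 3b->0: no, ca/bcabcb meet in 0. 3b->1: no, caba/bcbba meet in 2. 3b->2: no, caba/bcabcb meet in 2. 3b->3: no, ca/bcbba meet in 0. Open state 4: 3b->4.
bcc: 3c undefined. 3c->0: no, ca/bcc meet in 0. 3c->1: ok.
abac: 2c undefined. 2c->0: ok.
bcba: 4a undefined. 4a->0: ok.
bcbb: 4b undefined. 4b->0: no, ca/bcbba meet in 0. 4b->1: no, caba/bcbba meet in 2. 4b->2: ok.
cbab: 2b undefined. 2b->0: ok.
bbcbc: 4c undefined. 4c->0: ok.
All examples now run through 5 states with every (state, symbol) defined. Accept strings end in {0,2}, Reject strings end in {1,3,4}; accept={0,2}.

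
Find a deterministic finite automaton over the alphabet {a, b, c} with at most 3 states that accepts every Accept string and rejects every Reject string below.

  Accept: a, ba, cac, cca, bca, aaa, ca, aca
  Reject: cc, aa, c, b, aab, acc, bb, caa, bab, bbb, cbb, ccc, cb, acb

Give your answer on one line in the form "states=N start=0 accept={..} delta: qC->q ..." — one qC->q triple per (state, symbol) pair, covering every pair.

Fold the examples into a partial DFA from state 0: repeatedly fix the first undefined (state, symbol) met by the shortest-then-alphabetical prefix, trying targets in increasing order and rejecting any under which an Accept and a Reject string meet in one state with the same remainder; add a state when all current targets are rejected. Accepting states are where Accept strings end.
a: 0a undefined. 0a->0: no, a/aa meet in 0. Open state 1: 0a->1.
b: 0b undefined. 0b->0: ok.
c: 0c undefined. 0c->0: ok.
aa: 1a undefined. 1a->0: ok.
ac: 1c undefined. 1c->0: no, cac/cc meet in 0. 1c->1: no, a/acc meet in 1. Open state 2: 1c->2.
aca: 2a undefined. 2a->0: no, aca/cc meet in 0. 2a->1: ok.
acb: 2b undefined. 2b->0: ok.
acc: 2c undefined. 2c->0: ok.
bab: 1b undefined. 1b->0: ok.
All examples now run through 3 states with every (state, symbol) defined. Accept strings end in {1,2}, Reject strings end in {0}; accept={1,2}.

states=3 start=0 accept={1,2} delta: 0a->1 0b->0 0c->0 1a->0 1b->0 1c->2 2a->1 2b->0 2c->0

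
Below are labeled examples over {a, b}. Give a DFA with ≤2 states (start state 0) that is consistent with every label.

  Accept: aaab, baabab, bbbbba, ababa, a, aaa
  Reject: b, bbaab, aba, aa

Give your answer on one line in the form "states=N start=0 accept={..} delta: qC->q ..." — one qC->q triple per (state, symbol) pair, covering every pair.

states=2 start=0 accept={1} delta: 0a->1 0b->0 1a->0 1b->1

Grow the machine one transition at a time. Run the examples from 0; the earliest place one falls off (shortest prefix, ties alphabetical) gets sent to the lowest-numbered state that keeps every Accept/Reject pair distinguishable — a pair clashes when both reach the same state with identical unread suffix — and to a fresh state only if none does.
a: 0a undefined. 0a->0: no, aaab/b meet in 0 with "b" left. Open state 1: 0a->1.
b: 0b undefined. 0b->0: ok.
aa: 1a undefined. 1a->0: ok.
ab: 1b undefined. 1b->0: no, aaab/b meet in 0. 1b->1: ok.
All examples now run through 2 states with every (state, symbol) defined. Accept strings end in {1}, Reject strings end in {0}; accept={1}.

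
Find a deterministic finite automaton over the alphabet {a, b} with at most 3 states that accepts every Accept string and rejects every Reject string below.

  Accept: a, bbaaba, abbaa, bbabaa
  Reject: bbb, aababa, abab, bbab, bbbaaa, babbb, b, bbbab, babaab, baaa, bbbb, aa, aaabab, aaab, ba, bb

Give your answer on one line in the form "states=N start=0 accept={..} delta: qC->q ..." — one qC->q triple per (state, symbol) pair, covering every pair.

states=3 start=0 accept={1} delta: 0a->1 0b->2 1a->0 1b->0 2a->0 2b->2

State merging on the prefix tree: take the shortest (then alphabetical) example prefix whose next move is undefined and point that move at state 0, else 1, else 2, ...; a target is out if some Accept/Reject pair would then sit in one state with the same input left (inseparable). If every existing state is out, open a new one.
a: 0a undefined. 0a->0: no, a/aa meet in 0. Open state 1: 0a->1.
b: 0b undefined. 0b->0: no, a/ba meet in 1. 0b->1: no, a/b meet in 1. Open state 2: 0b->2.
aa: 1a undefined. 1a->0: ok.
ab: 1b undefined. 1b->0: ok.
ba: 2a undefined. 2a->0: ok.
bb: 2b undefined. 2b->0: no, bbaaba/aababa meet in 0. 2b->1: no, a/bbbaaa meet in 1. 2b->2: ok.
All examples now run through 3 states with every (state, symbol) defined. Accept strings end in {1}, Reject strings end in {0,2}; accept={1}.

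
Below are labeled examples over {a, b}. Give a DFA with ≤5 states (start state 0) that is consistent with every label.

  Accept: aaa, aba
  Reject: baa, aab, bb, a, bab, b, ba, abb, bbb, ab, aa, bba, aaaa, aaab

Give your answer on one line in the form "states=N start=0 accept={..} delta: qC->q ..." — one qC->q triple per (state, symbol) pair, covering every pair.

states=4 start=0 accept={3} delta: 0a->1 0b->0 1a->2 1b->2 2a->3 2b->0 3a->0 3b->0

Grow the machine one transition at a time. Run the examples from 0; the earliest place one falls off (shortest prefix, ties alphabetical) gets sent to the lowest-numbered state that keeps every Accept/Reject pair distinguishable — a pair clashes when both reach the same state with identical unread suffix — and to a fresh state only if none does.
a: 0a undefined. 0a->0: no, aaa/a meet in 0. Open state 1: 0a->1.
b: 0b undefined. 0b->0: ok.
aa: 1a undefined. 1a->0: no, aaa/a meet in 1. 1a->1: no, aaa/baa meet in 1. Open state 2: 1a->2.
ab: 1b undefined. 1b->0: no, aba/a meet in 1. 1b->1: no, aba/baa meet in 2. 1b->2: ok.
aaa: 2a undefined. 2a->0: no, aaa/bb meet in 0. 2a->1: no, aaa/a meet in 1. 2a->2: no, aaa/baa meet in 2. Open state 3: 2a->3.
aab: 2b undefined. 2b->0: ok.
aaaa: 3a undefined. 3a->0: ok.
aaab: 3b undefined. 3b->0: ok.
All examples now run through 4 states with every (state, symbol) defined. Accept strings end in {3}, Reject strings end in {0,1,2}; accept={3}.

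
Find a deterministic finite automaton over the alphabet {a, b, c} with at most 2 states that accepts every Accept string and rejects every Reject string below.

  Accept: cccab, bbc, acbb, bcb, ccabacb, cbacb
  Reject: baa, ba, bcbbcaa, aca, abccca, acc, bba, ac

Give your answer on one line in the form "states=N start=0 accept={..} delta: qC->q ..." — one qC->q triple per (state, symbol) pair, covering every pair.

State merging on the prefix tree: take the shortest (then alphabetical) example prefix whose next move is undefined and point that move at state 0, else 1, else 2, ...; a target is out if some Accept/Reject pair would then sit in one state with the same input left (inseparable). If every existing state is out, open a new one.
a: 0a undefined. 0a->0: ok.
b: 0b undefined. 0b->0: no, bbc/ac meet in 0 with "c" left. Open state 1: 0b->1.
c: 0c undefined. 0c->0: ok.
ba: 1a undefined. 1a->0: ok.
bb: 1b undefined. 1b->0: no, bbc/baa meet in 0. 1b->1: ok.
bc: 1c undefined. 1c->0: no, bbc/baa meet in 0. 1c->1: ok.
All examples now run through 2 states with every (state, symbol) defined. Accept strings end in {1}, Reject strings end in {0}; accept={1}.

states=2 start=0 accept={1} delta: 0a->0 0b->1 0c->0 1a->0 1b->1 1c->1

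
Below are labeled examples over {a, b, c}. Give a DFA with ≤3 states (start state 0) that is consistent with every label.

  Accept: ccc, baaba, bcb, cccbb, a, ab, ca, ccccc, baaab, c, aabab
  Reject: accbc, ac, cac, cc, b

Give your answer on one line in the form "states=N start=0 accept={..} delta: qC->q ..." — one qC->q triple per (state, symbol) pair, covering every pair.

State merging on the prefix tree: take the shortest (then alphabetical) example prefix whose next move is undefined and point that move at state 0, else 1, else 2, ...; a target is out if some Accept/Reject pair would then sit in one state with the same input left (inseparable). If every existing state is out, open a new one.
a: 0a undefined. 0a->0: no, ab/b meet in 0 with "b" left. Open state 1: 0a->1.
b: 0b undefined. 0b->0: ok.
c: 0c undefined. 0c->0: no, ccc/cc meet in 0. 0c->1: ok.
aa: 1a undefined. 1a->0: no, baaba/cac meet in 1. 1a->1: ok.
ab: 1b undefined. 1b->0: no, bcb/b meet in 0. 1b->1: ok.
ac: 1c undefined. 1c->0: ok.
All examples now run through 2 states with every (state, symbol) defined. Accept strings end in {1}, Reject strings end in {0}; accept={1}.

states=2 start=0 accept={1} delta: 0a->1 0b->0 0c->1 1a->1 1b->1 1c->0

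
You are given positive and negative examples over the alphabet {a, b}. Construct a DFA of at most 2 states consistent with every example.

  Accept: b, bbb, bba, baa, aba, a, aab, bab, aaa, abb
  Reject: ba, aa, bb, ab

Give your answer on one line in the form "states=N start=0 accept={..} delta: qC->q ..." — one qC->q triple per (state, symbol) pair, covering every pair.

State merging on the prefix tree: take the shortest (then alphabetical) example prefix whose next move is undefined and point that move at state 0, else 1, else 2, ...; a target is out if some Accept/Reject pair would then sit in one state with the same input left (inseparable). If every existing state is out, open a new one.
a: 0a undefined. 0a->0: no, b/ab meet in 0 with "b" left. Open state 1: 0a->1.
b: 0b undefined. 0b->0: no, b/bb meet in 0. 0b->1: ok.
aa: 1a undefined. 1a->0: ok.
ab: 1b undefined. 1b->0: ok.
All examples now run through 2 states with every (state, symbol) defined. Accept strings end in {1}, Reject strings end in {0}; accept={1}.

states=2 start=0 accept={1} delta: 0a->1 0b->1 1a->0 1b->0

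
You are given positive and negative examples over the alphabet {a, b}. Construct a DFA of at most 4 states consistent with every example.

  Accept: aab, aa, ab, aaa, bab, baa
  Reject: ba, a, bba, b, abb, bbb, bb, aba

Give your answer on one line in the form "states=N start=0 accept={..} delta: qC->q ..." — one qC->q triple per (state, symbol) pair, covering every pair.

states=4 start=0 accept={2,3} delta: 0a->1 0b->0 1a->2 1b->3 2a->2 2b->2 3a->0 3b->0

State merging on the prefix tree: take the shortest (then alphabetical) example prefix whose next move is undefined and point that move at state 0, else 1, else 2, ...; a target is out if some Accept/Reject pair would then sit in one state with the same input left (inseparable). If every existing state is out, open a new one.
a: 0a undefined. 0a->0: no, aab/b meet in 0 with "b" left. Open state 1: 0a->1.
b: 0b undefined. 0b->0: ok.
aa: 1a undefined. 1a->0: no, aab/b meet in 0. 1a->1: no, aa/ba meet in 1. Open state 2: 1a->2.
ab: 1b undefined. 1b->0: no, ab/b meet in 0. 1b->1: no, aa/aba meet in 2. 1b->2: no, aab/abb meet in 2 with "b" left. Open state 3: 1b->3.
aaa: 2a undefined. 2a->0: no, aaa/b meet in 0. 2a->1: no, aaa/ba meet in 1. 2a->2: ok.
aab: 2b undefined. 2b->0: no, aab/b meet in 0. 2b->1: no, aab/ba meet in 1. 2b->2: ok.
aba: 3a undefined. 3a->0: ok.
abb: 3b undefined. 3b->0: ok.
All examples now run through 4 states with every (state, symbol) defined. Accept strings end in {2,3}, Reject strings end in {0,1}; accept={2,3}.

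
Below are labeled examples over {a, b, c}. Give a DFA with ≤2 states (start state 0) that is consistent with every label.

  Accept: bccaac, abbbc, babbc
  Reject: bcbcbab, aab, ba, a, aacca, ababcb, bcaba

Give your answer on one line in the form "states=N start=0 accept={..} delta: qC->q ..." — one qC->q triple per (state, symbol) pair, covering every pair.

State merging on the prefix tree: take the shortest (then alphabetical) example prefix whose next move is undefined and point that move at state 0, else 1, else 2, ...; a target is out if some Accept/Reject pair would then sit in one state with the same input left (inseparable). If every existing state is out, open a new one.
a: 0a undefined. 0a->0: ok.
b: 0b undefined. 0b->0: ok.
bc: 0c undefined. 0c->0: no, bccaac/bcbcbab meet in 0. Open state 1: 0c->1.
bca: 1a undefined. 1a->0: ok.
bcb: 1b undefined. 1b->0: ok.
bcc: 1c undefined. 1c->0: ok.
All examples now run through 2 states with every (state, symbol) defined. Accept strings end in {1}, Reject strings end in {0}; accept={1}.

states=2 start=0 accept={1} delta: 0a->0 0b->0 0c->1 1a->0 1b->0 1c->0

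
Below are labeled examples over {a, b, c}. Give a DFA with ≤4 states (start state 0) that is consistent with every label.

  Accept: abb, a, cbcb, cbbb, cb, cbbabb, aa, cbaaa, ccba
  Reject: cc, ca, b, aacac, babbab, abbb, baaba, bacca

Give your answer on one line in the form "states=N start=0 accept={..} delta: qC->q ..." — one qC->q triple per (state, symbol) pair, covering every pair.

Fold the examples into a partial DFA from state 0: repeatedly fix the first undefined (state, symbol) met by the shortest-then-alphabetical prefix, trying targets in increasing order and rejecting any under which an Accept and a Reject string meet in one state with the same remainder; add a state when all current targets are rejected. Accepting states are where Accept strings end.
a: 0a undefined. 0a->0: ok.
b: 0b undefined. 0b->0: no, abb/b meet in 0. Open state 1: 0b->1.
c: 0c undefined. 0c->0: no, a/cc meet in 0. 0c->1: ok.
ba: 1a undefined. 1a->0: no, a/ca meet in 0. 1a->1: ok.
cb: 1b undefined. 1b->0: no, abb/babbab meet in 0. 1b->1: no, abb/ca meet in 1. Open state 2: 1b->2.
cc: 1c undefined. 1c->0: no, a/cc meet in 0. 1c->1: no, ccba/baaba meet in 2 with "a" left. 1c->2: no, abb/cc meet in 2. Open state 3: 1c->3.
cba: 2a undefined. 2a->0: no, a/baaba meet in 0. 2a->1: no, cbaaa/ca meet in 1. 2a->2: no, abb/baaba meet in 2. 2a->3: ok.
cbb: 2b undefined. 2b->0: no, a/abbb meet in 0. 2b->1: no, abb/babbab meet in 2. 2b->2: no, abb/abbb meet in 2. 2b->3: ok.
cbc: 2c undefined. 2c->0: no, cbcb/ca meet in 1. 2c->1: ok.
ccb: 3b undefined. 3b->0: ok.
bacc: 3c undefined. 3c->0: no, a/bacca meet in 0. 3c->1: ok.
cbaa: 3a undefined. 3a->0: ok.
All examples now run through 4 states with every (state, symbol) defined. Accept strings end in {0,2}, Reject strings end in {1,3}; accept={0,2}.

states=4 start=0 accept={0,2} delta: 0a->0 0b->1 0c->1 1a->1 1b->2 1c->3 2a->3 2b->3 2c->1 3a->0 3b->0 3c->1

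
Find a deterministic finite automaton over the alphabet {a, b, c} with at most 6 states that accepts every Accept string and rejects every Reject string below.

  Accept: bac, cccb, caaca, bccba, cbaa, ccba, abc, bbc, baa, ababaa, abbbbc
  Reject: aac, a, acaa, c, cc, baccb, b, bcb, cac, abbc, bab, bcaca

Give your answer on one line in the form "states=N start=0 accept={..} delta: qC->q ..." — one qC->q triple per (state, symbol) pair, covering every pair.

states=6 start=0 accept={0,3,5} delta: 0a->1 0b->2 0c->1 1a->0 1b->3 1c->1 2a->3 2b->2 2c->3 3a->3 3b->4 3c->5 4a->1 4b->0 4c->1 5a->1 5b->1 5c->0

State merging on the prefix tree: take the shortest (then alphabetical) example prefix whose next move is undefined and point that move at state 0, else 1, else 2, ...; a target is out if some Accept/Reject pair would then sit in one state with the same input left (inseparable). If every existing state is out, open a new one.
a: 0a undefined. 0a->0: no, bbc/abbc meet in 0 with "bbc" left. Open state 1: 0a->1.
b: 0b undefined. 0b->0: no, bbc/c meet in 0 with "c" left. 0b->1: no, bac/aac meet in 1 with "ac" left. Open state 2: 0b->2.
c: 0c undefined. 0c->0: no, cccb/b meet in 2. 0c->1: ok.
aa: 1a undefined. 1a->0: ok.
ab: 1b undefined. 1b->0: no, abc/aac meet in 1. 1b->1: no, cbaa/aac meet in 1. 1b->2: no, bbc/abbc meet in 2 with "bc" left. Open state 3: 1b->3.
ac: 1c undefined. 1c->0: no, caaca/aac meet in 1. 1c->1: ok.
ba: 2a undefined. 2a->0: no, bac/aac meet in 1. 2a->1: no, bac/aac meet in 1. 2a->2: no, baa/b meet in 2. 2a->3: ok.
bb: 2b undefined. 2b->0: no, bbc/aac meet in 1. 2b->1: no, bbc/aac meet in 1. 2b->2: ok.
bc: 2c undefined. 2c->0: no, caaca/bcaca meet in 0. 2c->1: no, cccb/bcb meet in 3. 2c->2: no, bbc/b meet in 2. 2c->3: ok.
aba: 3a undefined. 3a->0: no, caaca/bcaca meet in 0. 3a->1: no, caaca/bcaca meet in 0. 3a->2: no, ccba/b meet in 2. 3a->3: ok.
abb: 3b undefined. 3b->0: no, caaca/bcb meet in 0. 3b->1: no, ababaa/aac meet in 1. 3b->2: no, cccb/abbc meet in 3. 3b->3: no, bac/abbc meet in 3 with "c" left. Open state 4: 3b->4.
abc: 3c undefined. 3c->0: no, cccb/baccb meet in 3. 3c->1: no, bac/aac meet in 1. 3c->2: no, bac/b meet in 2. 3c->3: no, bac/bcaca meet in 3. 3c->4: no, bac/bcb meet in 4. Open state 5: 3c->5.
abbb: 4b undefined. 4b->0: ok.
abbc: 4c undefined. 4c->0: no, caaca/abbc meet in 0. 4c->1: ok.
bacc: 5c undefined. 5c->0: ok.
bccb: 5b undefined. 5b->0: no, bccba/aac meet in 1. 5b->1: ok.
ababa: 4a undefined. 4a->0: no, ababaa/aac meet in 1. 4a->1: ok.
bcaca: 5a undefined. 5a->0: no, caaca/bcaca meet in 0. 5a->1: ok.
All examples now run through 6 states with every (state, symbol) defined. Accept strings end in {0,3,5}, Reject strings end in {1,2,4}; accept={0,3,5}.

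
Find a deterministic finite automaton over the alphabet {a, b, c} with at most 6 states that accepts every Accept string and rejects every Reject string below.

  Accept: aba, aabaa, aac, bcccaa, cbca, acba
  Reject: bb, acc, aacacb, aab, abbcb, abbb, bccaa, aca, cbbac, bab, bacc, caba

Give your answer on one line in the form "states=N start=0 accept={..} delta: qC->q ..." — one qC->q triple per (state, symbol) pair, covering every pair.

states=5 start=0 accept={0,2} delta: 0a->0 0b->1 0c->2 1a->0 1b->1 1c->0 2a->3 2b->4 2c->1 3a->1 3b->2 3c->1 4a->0 4b->2 4c->0

Grow the machine one transition at a time. Run the examples from 0; the earliest place one falls off (shortest prefix, ties alphabetical) gets sent to the lowest-numbered state that keeps every Accept/Reject pair distinguishable — a pair clashes when both reach the same state with identical unread suffix — and to a fresh state only if none does.
a: 0a undefined. 0a->0: ok.
b: 0b undefined. 0b->0: no, aba/bb meet in 0. Open state 1: 0b->1.
c: 0c undefined. 0c->0: no, aba/caba meet in 1 with "a" left. 0c->1: no, aba/aca meet in 1 with "a" left. Open state 2: 0c->2.
ba: 1a undefined. 1a->0: ok.
bb: 1b undefined. 1b->0: no, aba/bb meet in 0. 1b->1: ok.
bc: 1c undefined. 1c->0: ok.
ca: 2a undefined. 2a->0: no, aba/bccaa meet in 0. 2a->1: no, aba/bccaa meet in 0. 2a->2: no, aac/bccaa meet in 2. Open state 3: 2a->3.
cb: 2b undefined. 2b->0: no, aac/cbbac meet in 2. 2b->1: no, aac/cbbac meet in 2. 2b->2: no, acba/aca meet in 3. 2b->3: no, acba/bccaa meet in 3 with "a" left. Open state 4: 2b->4.
acc: 2c undefined. 2c->0: no, aba/acc meet in 0. 2c->1: ok.
cab: 3b undefined. 3b->0: no, aba/caba meet in 0. 3b->1: no, aba/caba meet in 0. 3b->2: ok.
cbb: 4b undefined. 4b->0: no, aac/cbbac meet in 2. 4b->1: no, aac/cbbac meet in 2. 4b->2: ok.
cbc: 4c undefined. 4c->0: ok.
acba: 4a undefined. 4a->0: ok.
aacac: 3c undefined. 3c->0: no, aba/cbbac meet in 0. 3c->1: ok.
bccaa: 3a undefined. 3a->0: no, aba/bccaa meet in 0. 3a->1: ok.
All examples now run through 5 states with every (state, symbol) defined. Accept strings end in {0,2}, Reject strings end in {1,3}; accept={0,2}.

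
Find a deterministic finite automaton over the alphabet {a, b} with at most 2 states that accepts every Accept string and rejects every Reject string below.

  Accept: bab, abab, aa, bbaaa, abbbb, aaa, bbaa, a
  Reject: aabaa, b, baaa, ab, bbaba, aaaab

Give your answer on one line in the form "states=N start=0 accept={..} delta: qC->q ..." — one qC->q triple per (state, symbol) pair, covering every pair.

states=2 start=0 accept={0} delta: 0a->0 0b->1 1a->1 1b->0

Grow the machine one transition at a time. Run the examples from 0; the earliest place one falls off (shortest prefix, ties alphabetical) gets sent to the lowest-numbered state that keeps every Accept/Reject pair distinguishable — a pair clashes when both reach the same state with identical unread suffix — and to a fresh state only if none does.
a: 0a undefined. 0a->0: ok.
b: 0b undefined. 0b->0: no, bab/aabaa meet in 0. Open state 1: 0b->1.
ba: 1a undefined. 1a->0: no, bab/b meet in 1. 1a->1: ok.
bb: 1b undefined. 1b->0: ok.
All examples now run through 2 states with every (state, symbol) defined. Accept strings end in {0}, Reject strings end in {1}; accept={0}.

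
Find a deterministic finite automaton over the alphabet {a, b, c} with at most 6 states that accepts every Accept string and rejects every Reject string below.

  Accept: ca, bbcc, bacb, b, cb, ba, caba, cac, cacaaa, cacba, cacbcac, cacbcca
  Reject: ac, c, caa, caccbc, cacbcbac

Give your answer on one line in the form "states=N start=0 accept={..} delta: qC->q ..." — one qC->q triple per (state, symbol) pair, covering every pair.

states=3 start=0 accept={0,2} delta: 0a->0 0b->0 0c->1 1a->2 1b->0 1c->0 2a->1 2b->0 2c->0

State merging on the prefix tree: take the shortest (then alphabetical) example prefix whose next move is undefined and point that move at state 0, else 1, else 2, ...; a target is out if some Accept/Reject pair would then sit in one state with the same input left (inseparable). If every existing state is out, open a new one.
a: 0a undefined. 0a->0: ok.
b: 0b undefined. 0b->0: ok.
c: 0c undefined. 0c->0: no, ca/ac meet in 0. Open state 1: 0c->1.
ca: 1a undefined. 1a->0: no, ca/caa meet in 0. 1a->1: no, ca/ac meet in 1. Open state 2: 1a->2.
cb: 1b undefined. 1b->0: ok.
caa: 2a undefined. 2a->0: no, bacb/caa meet in 0. 2a->1: ok.
cab: 2b undefined. 2b->0: ok.
cac: 2c undefined. 2c->0: ok.
bbcc: 1c undefined. 1c->0: ok.
All examples now run through 3 states with every (state, symbol) defined. Accept strings end in {0,2}, Reject strings end in {1}; accept={0,2}.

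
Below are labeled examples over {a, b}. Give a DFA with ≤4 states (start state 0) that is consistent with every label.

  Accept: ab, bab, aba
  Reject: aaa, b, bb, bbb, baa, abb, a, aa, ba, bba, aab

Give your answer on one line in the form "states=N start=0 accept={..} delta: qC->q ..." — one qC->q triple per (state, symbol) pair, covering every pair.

states=3 start=0 accept={2} delta: 0a->1 0b->0 1a->0 1b->2 2a->2 2b->0

State merging on the prefix tree: take the shortest (then alphabetical) example prefix whose next move is undefined and point that move at state 0, else 1, else 2, ...; a target is out if some Accept/Reject pair would then sit in one state with the same input left (inseparable). If every existing state is out, open a new one.
a: 0a undefined. 0a->0: no, ab/b meet in 0 with "b" left. Open state 1: 0a->1.
b: 0b undefined. 0b->0: ok.
aa: 1a undefined. 1a->0: ok.
ab: 1b undefined. 1b->0: no, ab/b meet in 0. 1b->1: no, ab/aaa meet in 1. Open state 2: 1b->2.
aba: 2a undefined. 2a->0: no, aba/b meet in 0. 2a->1: no, aba/aaa meet in 1. 2a->2: ok.
abb: 2b undefined. 2b->0: ok.
All examples now run through 3 states with every (state, symbol) defined. Accept strings end in {2}, Reject strings end in {0,1}; accept={2}.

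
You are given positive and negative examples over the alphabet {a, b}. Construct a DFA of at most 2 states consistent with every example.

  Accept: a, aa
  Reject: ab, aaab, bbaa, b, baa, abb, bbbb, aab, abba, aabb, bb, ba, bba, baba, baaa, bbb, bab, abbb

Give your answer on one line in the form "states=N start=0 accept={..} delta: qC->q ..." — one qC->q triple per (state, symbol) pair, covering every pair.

Grow the machine one transition at a time. Run the examples from 0; the earliest place one falls off (shortest prefix, ties alphabetical) gets sent to the lowest-numbered state that keeps every Accept/Reject pair distinguishable — a pair clashes when both reach the same state with identical unread suffix — and to a fresh state only if none does.
a: 0a undefined. 0a->0: ok.
b: 0b undefined. 0b->0: no, a/ab meet in 0. Open state 1: 0b->1.
ba: 1a undefined. 1a->0: no, a/baa meet in 0. 1a->1: ok.
bb: 1b undefined. 1b->0: no, a/bbaa meet in 0. 1b->1: ok.
All examples now run through 2 states with every (state, symbol) defined. Accept strings end in {0}, Reject strings end in {1}; accept={0}.

states=2 start=0 accept={0} delta: 0a->0 0b->1 1a->1 1b->1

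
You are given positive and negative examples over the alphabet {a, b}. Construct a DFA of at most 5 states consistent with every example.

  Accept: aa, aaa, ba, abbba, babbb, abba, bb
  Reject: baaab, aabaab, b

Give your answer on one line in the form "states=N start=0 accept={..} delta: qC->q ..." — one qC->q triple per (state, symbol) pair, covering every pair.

states=3 start=0 accept={0,2} delta: 0a->0 0b->1 1a->0 1b->2 2a->0 2b->0

Grow the machine one transition at a time. Run the examples from 0; the earliest place one falls off (shortest prefix, ties alphabetical) gets sent to the lowest-numbered state that keeps every Accept/Reject pair distinguishable — a pair clashes when both reach the same state with identical unread suffix — and to a fresh state only if none does.
a: 0a undefined. 0a->0: ok.
b: 0b undefined. 0b->0: no, aa/baaab meet in 0. Open state 1: 0b->1.
ba: 1a undefined. 1a->0: ok.
bb: 1b undefined. 1b->0: no, babbb/baaab meet in 1. 1b->1: no, babbb/baaab meet in 1. Open state 2: 1b->2.
abba: 2a undefined. 2a->0: ok.
abbb: 2b undefined. 2b->0: ok.
All examples now run through 3 states with every (state, symbol) defined. Accept strings end in {0,2}, Reject strings end in {1}; accept={0,2}.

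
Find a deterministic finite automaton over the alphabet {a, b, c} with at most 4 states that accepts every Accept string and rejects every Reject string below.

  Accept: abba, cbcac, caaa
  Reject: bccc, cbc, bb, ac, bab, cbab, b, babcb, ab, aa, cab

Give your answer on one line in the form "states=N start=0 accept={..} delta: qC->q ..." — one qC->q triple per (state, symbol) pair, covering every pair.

Grow the machine one transition at a time. Run the examples from 0; the earliest place one falls off (shortest prefix, ties alphabetical) gets sent to the lowest-numbered state that keeps every Accept/Reject pair distinguishable — a pair clashes when both reach the same state with identical unread suffix — and to a fresh state only if none does.
a: 0a undefined. 0a->0: ok.
b: 0b undefined. 0b->0: no, abba/bb meet in 0. Open state 1: 0b->1.
c: 0c undefined. 0c->0: no, caaa/ac meet in 0. 0c->1: ok.
ba: 1a undefined. 1a->0: no, caaa/aa meet in 0. 1a->1: no, caaa/ac meet in 1. Open state 2: 1a->2.
bb: 1b undefined. 1b->0: no, abba/bb meet in 0. 1b->1: ok.
bc: 1c undefined. 1c->0: no, cbcac/bb meet in 1. 1c->1: ok.
bab: 2b undefined. 2b->0: ok.
caa: 2a undefined. 2a->0: no, caaa/bab meet in 0. 2a->1: ok.
cbcac: 2c undefined. 2c->0: no, cbcac/bab meet in 0. 2c->1: no, cbcac/bccc meet in 1. 2c->2: ok.
All examples now run through 3 states with every (state, symbol) defined. Accept strings end in {2}, Reject strings end in {0,1}; accept={2}.

states=3 start=0 accept={2} delta: 0a->0 0b->1 0c->1 1a->2 1b->1 1c->1 2a->1 2b->0 2c->2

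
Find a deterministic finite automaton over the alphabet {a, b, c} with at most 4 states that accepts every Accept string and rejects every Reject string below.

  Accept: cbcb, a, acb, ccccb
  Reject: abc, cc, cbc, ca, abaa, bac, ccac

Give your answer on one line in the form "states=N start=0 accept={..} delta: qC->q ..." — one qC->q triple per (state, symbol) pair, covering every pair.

Fold the examples into a partial DFA from state 0: repeatedly fix the first undefined (state, symbol) met by the shortest-then-alphabetical prefix, trying targets in increasing order and rejecting any under which an Accept and a Reject string meet in one state with the same remainder; add a state when all current targets are rejected. Accepting states are where Accept strings end.
a: 0a undefined. 0a->0: ok.
b: 0b undefined. 0b->0: no, a/abaa meet in 0. Open state 1: 0b->1.
c: 0c undefined. 0c->0: no, a/cc meet in 0. 0c->1: ok.
ba: 1a undefined. 1a->0: no, a/ca meet in 0. 1a->1: ok.
cb: 1b undefined. 1b->0: ok.
cc: 1c undefined. 1c->0: no, cbcb/abc meet in 0. 1c->1: ok.
All examples now run through 2 states with every (state, symbol) defined. Accept strings end in {0}, Reject strings end in {1}; accept={0}.

states=2 start=0 accept={0} delta: 0a->0 0b->1 0c->1 1a->1 1b->0 1c->1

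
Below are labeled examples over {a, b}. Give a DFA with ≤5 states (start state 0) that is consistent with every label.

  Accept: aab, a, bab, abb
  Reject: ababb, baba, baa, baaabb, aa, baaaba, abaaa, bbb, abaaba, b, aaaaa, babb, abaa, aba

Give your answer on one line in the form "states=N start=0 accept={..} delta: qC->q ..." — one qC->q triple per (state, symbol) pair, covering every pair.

states=4 start=0 accept={1,3} delta: 0a->1 0b->2 1a->2 1b->1 2a->2 2b->3 3a->0 3b->0

Grow the machine one transition at a time. Run the examples from 0; the earliest place one falls off (shortest prefix, ties alphabetical) gets sent to the lowest-numbered state that keeps every Accept/Reject pair distinguishable — a pair clashes when both reach the same state with identical unread suffix — and to a fresh state only if none does.
a: 0a undefined. 0a->0: no, aab/b meet in 0 with "b" left. Open state 1: 0a->1.
b: 0b undefined. 0b->0: no, abb/babb meet in 1 with "bb" left. 0b->1: no, a/b meet in 1. Open state 2: 0b->2.
aa: 1a undefined. 1a->0: no, aab/b meet in 2. 1a->1: no, a/aa meet in 1. 1a->2: ok.
ab: 1b undefined. 1b->0: no, a/aba meet in 1. 1b->1: ok.
ba: 2a undefined. 2a->0: no, aab/babb meet in 2 with "b" left. 2a->1: no, a/baaabb meet in 1. 2a->2: ok.
bb: 2b undefined. 2b->0: no, a/baba meet in 1. 2b->1: no, aab/ababb meet in 1. 2b->2: no, aab/ababb meet in 2. Open state 3: 2b->3.
bbb: 3b undefined. 3b->0: ok.
baba: 3a undefined. 3a->0: ok.
All examples now run through 4 states with every (state, symbol) defined. Accept strings end in {1,3}, Reject strings end in {0,2}; accept={1,3}.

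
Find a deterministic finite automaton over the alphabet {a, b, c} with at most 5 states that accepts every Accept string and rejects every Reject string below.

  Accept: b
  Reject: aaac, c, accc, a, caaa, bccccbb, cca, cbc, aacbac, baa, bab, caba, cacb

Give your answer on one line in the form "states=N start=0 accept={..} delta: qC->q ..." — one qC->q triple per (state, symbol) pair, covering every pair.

Grow the machine one transition at a time. Run the examples from 0; the earliest place one falls off (shortest prefix, ties alphabetical) gets sent to the lowest-numbered state that keeps every Accept/Reject pair distinguishable — a pair clashes when both reach the same state with identical unread suffix — and to a fresh state only if none does.
a: 0a undefined. 0a->0: ok.
b: 0b undefined. 0b->0: no, b/a meet in 0. Open state 1: 0b->1.
c: 0c undefined. 0c->0: no, b/cacb meet in 1. 0c->1: no, b/aaac meet in 1. Open state 2: 0c->2.
ba: 1a undefined. 1a->0: no, b/bab meet in 1. 1a->1: no, b/baa meet in 1. 1a->2: ok.
bc: 1c undefined. 1c->0: ok.
ca: 2a undefined. 2a->0: ok.
cb: 2b undefined. 2b->0: ok.
cc: 2c undefined. 2c->0: no, b/bccccbb meet in 1. 2c->1: ok.
bccccbb: 1b undefined. 1b->0: ok.
All examples now run through 3 states with every (state, symbol) defined. Accept strings end in {1}, Reject strings end in {0,2}; accept={1}.

states=3 start=0 accept={1} delta: 0a->0 0b->1 0c->2 1a->2 1b->0 1c->0 2a->0 2b->0 2c->1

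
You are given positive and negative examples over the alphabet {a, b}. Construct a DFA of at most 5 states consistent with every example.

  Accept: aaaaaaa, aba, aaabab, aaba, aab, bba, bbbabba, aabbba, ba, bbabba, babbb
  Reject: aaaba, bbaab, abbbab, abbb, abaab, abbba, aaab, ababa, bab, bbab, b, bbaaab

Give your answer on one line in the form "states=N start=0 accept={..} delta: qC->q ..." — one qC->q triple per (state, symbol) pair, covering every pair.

State merging on the prefix tree: take the shortest (then alphabetical) example prefix whose next move is undefined and point that move at state 0, else 1, else 2, ...; a target is out if some Accept/Reject pair would then sit in one state with the same input left (inseparable). If every existing state is out, open a new one.
a: 0a undefined. 0a->0: no, aba/aaaba meet in 0 with "ba" left. Open state 1: 0a->1.
b: 0b undefined. 0b->0: no, aab/bbaab meet in 1 with "ab" left. 0b->1: no, aab/bab meet in 1 with "ab" left. Open state 2: 0b->2.
aa: 1a undefined. 1a->0: no, aba/aaaba meet in 1 with "ba" left. 1a->1: no, aba/aaaba meet in 1 with "ba" left. 1a->2: ok.
ab: 1b undefined. 1b->0: no, aba/ababa meet in 1. 1b->1: no, aba/abbba meet in 2. 1b->2: ok.
ba: 2a undefined. 2a->0: no, aba/aaaba meet in 0. 2a->1: no, aaaaaaa/aaaba meet in 1. 2a->2: no, aaaaaaa/b meet in 2. Open state 3: 2a->3.
bb: 2b undefined. 2b->0: no, aba/abbba meet in 3. 2b->1: no, aba/abbba meet in 3. 2b->2: no, aba/abbba meet in 3. 2b->3: no, aaabab/abbbab meet in 3 with "bab" left. Open state 4: 2b->4.
bab: 3b undefined. 3b->0: no, aaabab/b meet in 2. 3b->1: ok.
bba: 4a undefined. 4a->0: no, aaabab/bbaaab meet in 4. 4a->1: no, aaabab/bbaab meet in 4. 4a->2: no, aaabab/bbab meet in 4. 4a->3: ok.
bbb: 4b undefined. 4b->0: ok.
aaaa: 3a undefined. 3a->0: ok.
All examples now run through 5 states with every (state, symbol) defined. Accept strings end in {3,4}, Reject strings end in {0,1,2}; accept={3,4}.

states=5 start=0 accept={3,4} delta: 0a->1 0b->2 1a->2 1b->2 2a->3 2b->4 3a->0 3b->1 4a->3 4b->0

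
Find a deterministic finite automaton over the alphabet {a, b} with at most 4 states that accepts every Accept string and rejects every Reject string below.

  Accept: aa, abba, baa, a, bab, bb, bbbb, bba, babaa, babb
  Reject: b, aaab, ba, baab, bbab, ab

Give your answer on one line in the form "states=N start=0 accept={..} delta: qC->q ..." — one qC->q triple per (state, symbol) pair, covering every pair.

states=4 start=0 accept={0,3} delta: 0a->0 0b->1 1a->2 1b->0 2a->0 2b->3 3a->0 3b->0

Grow the machine one transition at a time. Run the examples from 0; the earliest place one falls off (shortest prefix, ties alphabetical) gets sent to the lowest-numbered state that keeps every Accept/Reject pair distinguishable — a pair clashes when both reach the same state with identical unread suffix — and to a fresh state only if none does.
a: 0a undefined. 0a->0: ok.
b: 0b undefined. 0b->0: no, aa/b meet in 0. Open state 1: 0b->1.
ba: 1a undefined. 1a->0: no, aa/ba meet in 0. 1a->1: no, baa/b meet in 1. Open state 2: 1a->2.
bb: 1b undefined. 1b->0: ok.
baa: 2a undefined. 2a->0: ok.
bab: 2b undefined. 2b->0: no, babb/b meet in 1. 2b->1: no, bab/b meet in 1. 2b->2: no, bab/ba meet in 2. Open state 3: 2b->3.
baba: 3a undefined. 3a->0: ok.
babb: 3b undefined. 3b->0: ok.
All examples now run through 4 states with every (state, symbol) defined. Accept strings end in {0,3}, Reject strings end in {1,2}; accept={0,3}.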